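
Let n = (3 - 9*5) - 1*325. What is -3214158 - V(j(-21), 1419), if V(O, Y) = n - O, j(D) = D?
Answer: -3213812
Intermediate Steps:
n = -367 (n = (3 - 45) - 325 = -42 - 325 = -367)
V(O, Y) = -367 - O
-3214158 - V(j(-21), 1419) = -3214158 - (-367 - 1*(-21)) = -3214158 - (-367 + 21) = -3214158 - 1*(-346) = -3214158 + 346 = -3213812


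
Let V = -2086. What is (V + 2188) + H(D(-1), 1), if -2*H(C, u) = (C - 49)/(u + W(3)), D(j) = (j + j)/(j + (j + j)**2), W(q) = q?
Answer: 2597/24 ≈ 108.21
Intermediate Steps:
D(j) = 2*j/(j + 4*j**2) (D(j) = (2*j)/(j + (2*j)**2) = (2*j)/(j + 4*j**2) = 2*j/(j + 4*j**2))
H(C, u) = -(-49 + C)/(2*(3 + u)) (H(C, u) = -(C - 49)/(2*(u + 3)) = -(-49 + C)/(2*(3 + u)))
(V + 2188) + H(D(-1), 1) = (-2086 + 2188) + (49 - 2/(1 + 4*(-1)))/(2*(3 + 1)) = 102 + (1/2)*(49 - 2/(1 - 4))/4 = 102 + (1/2)*(1/4)*(49 - 2/(-3)) = 102 + (1/2)*(1/4)*(49 - 2*(-1)/3) = 102 + (1/2)*(1/4)*(49 - 1*(-2/3)) = 102 + (1/2)*(1/4)*(49 + 2/3) = 102 + (1/2)*(1/4)*(149/3) = 102 + 149/24 = 2597/24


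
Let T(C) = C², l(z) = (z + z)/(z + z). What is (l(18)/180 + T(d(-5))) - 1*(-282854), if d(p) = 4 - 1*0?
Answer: 50916601/180 ≈ 2.8287e+5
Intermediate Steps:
d(p) = 4 (d(p) = 4 + 0 = 4)
l(z) = 1 (l(z) = (2*z)/((2*z)) = (2*z)*(1/(2*z)) = 1)
(l(18)/180 + T(d(-5))) - 1*(-282854) = (1/180 + 4²) - 1*(-282854) = (1*(1/180) + 16) + 282854 = (1/180 + 16) + 282854 = 2881/180 + 282854 = 50916601/180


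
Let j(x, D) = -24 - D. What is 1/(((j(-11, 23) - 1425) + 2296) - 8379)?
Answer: -1/7555 ≈ -0.00013236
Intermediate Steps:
1/(((j(-11, 23) - 1425) + 2296) - 8379) = 1/((((-24 - 1*23) - 1425) + 2296) - 8379) = 1/((((-24 - 23) - 1425) + 2296) - 8379) = 1/(((-47 - 1425) + 2296) - 8379) = 1/((-1472 + 2296) - 8379) = 1/(824 - 8379) = 1/(-7555) = -1/7555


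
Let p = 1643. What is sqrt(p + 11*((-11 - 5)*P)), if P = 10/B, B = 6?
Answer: sqrt(12147)/3 ≈ 36.738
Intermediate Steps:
P = 5/3 (P = 10/6 = 10*(1/6) = 5/3 ≈ 1.6667)
sqrt(p + 11*((-11 - 5)*P)) = sqrt(1643 + 11*((-11 - 5)*(5/3))) = sqrt(1643 + 11*(-16*5/3)) = sqrt(1643 + 11*(-80/3)) = sqrt(1643 - 880/3) = sqrt(4049/3) = sqrt(12147)/3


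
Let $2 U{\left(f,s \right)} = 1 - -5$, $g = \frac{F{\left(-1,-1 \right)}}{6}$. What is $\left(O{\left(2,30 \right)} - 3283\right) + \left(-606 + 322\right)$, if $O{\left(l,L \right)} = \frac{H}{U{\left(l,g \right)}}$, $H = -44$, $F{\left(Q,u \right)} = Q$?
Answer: $- \frac{10745}{3} \approx -3581.7$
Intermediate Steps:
$g = - \frac{1}{6} \approx -0.16667$
$U{\left(f,s \right)} = 3$ ($U{\left(f,s \right)} = \frac{1 - -5}{2} = \frac{1 + 5}{2} = \frac{1}{2} \cdot 6 = 3$)
$O{\left(l,L \right)} = - \frac{44}{3}$
$\left(O{\left(2,30 \right)} - 3283\right) + \left(-606 + 322\right) = \left(- \frac{44}{3} - 3283\right) + \left(-606 + 322\right) = - \frac{9893}{3} - 284 = - \frac{10745}{3}$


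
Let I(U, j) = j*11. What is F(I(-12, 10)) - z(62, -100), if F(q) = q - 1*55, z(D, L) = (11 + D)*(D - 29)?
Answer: -2354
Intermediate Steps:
I(U, j) = 11*j
z(D, L) = (-29 + D)*(11 + D) (z(D, L) = (11 + D)*(-29 + D) = (-29 + D)*(11 + D))
F(q) = -55 + q (F(q) = q - 55 = -55 + q)
F(I(-12, 10)) - z(62, -100) = (-55 + 11*10) - (-319 + 62² - 18*62) = (-55 + 110) - (-319 + 3844 - 1116) = 55 - 1*2409 = 55 - 2409 = -2354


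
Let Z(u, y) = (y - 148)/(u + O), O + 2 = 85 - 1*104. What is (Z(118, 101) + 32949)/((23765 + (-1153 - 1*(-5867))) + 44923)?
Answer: 1598003/3559997 ≈ 0.44888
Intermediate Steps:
O = -21 (O = -2 + (85 - 1*104) = -2 + (85 - 104) = -2 - 19 = -21)
Z(u, y) = (-148 + y)/(-21 + u) (Z(u, y) = (y - 148)/(u - 21) = (-148 + y)/(-21 + u))
(Z(118, 101) + 32949)/((23765 + (-1153 - 1*(-5867))) + 44923) = ((-148 + 101)/(-21 + 118) + 32949)/((23765 + (-1153 - 1*(-5867))) + 44923) = (-47/97 + 32949)/((23765 + (-1153 + 5867)) + 44923) = ((1/97)*(-47) + 32949)/((23765 + 4714) + 44923) = (-47/97 + 32949)/(28479 + 44923) = (3196006/97)/73402 = (3196006/97)*(1/73402) = 1598003/3559997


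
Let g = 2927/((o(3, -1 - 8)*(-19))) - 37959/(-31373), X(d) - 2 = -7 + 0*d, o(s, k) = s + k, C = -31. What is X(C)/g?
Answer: -17882610/96156097 ≈ -0.18597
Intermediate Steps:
o(s, k) = k + s
X(d) = -5 (X(d) = 2 + (-7 + 0*d) = 2 + (-7 + 0) = 2 - 7 = -5)
g = 96156097/3576522 (g = 2927/((((-1 - 8) + 3)*(-19))) - 37959/(-31373) = 2927/(((-9 + 3)*(-19))) - 37959*(-1/31373) = 2927/((-6*(-19))) + 37959/31373 = 2927/114 + 37959/31373 = 96156097/3576522 ≈ 26.885)
X(C)/g = -5/96156097/3576522 = -5*3576522/96156097 = -17882610/96156097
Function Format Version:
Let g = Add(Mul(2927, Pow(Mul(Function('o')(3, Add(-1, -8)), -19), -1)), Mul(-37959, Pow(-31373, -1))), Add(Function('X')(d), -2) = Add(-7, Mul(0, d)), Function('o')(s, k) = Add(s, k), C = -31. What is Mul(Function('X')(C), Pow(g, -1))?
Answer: Rational(-17882610, 96156097) ≈ -0.18597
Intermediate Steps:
Function('o')(s, k) = Add(k, s)
Function('X')(d) = -5 (Function('X')(d) = Add(2, Add(-7, Mul(0, d))) = Add(2, Add(-7, 0)) = Add(2, -7) = -5)
g = Rational(96156097, 3576522) (g = Add(Mul(2927, Pow(Mul(Add(Add(-1, -8), 3), -19), -1)), Mul(-37959, Pow(-31373, -1))) = Add(Mul(2927, Pow(Mul(Add(-9, 3), -19), -1)), Mul(-37959, Rational(-1, 31373))) = Add(Mul(2927, Pow(Mul(-6, -19), -1)), Rational(37959, 31373)) = Add(Mul(2927, Pow(114, -1)), Rational(37959, 31373)) = Add(Mul(2927, Rational(1, 114)), Rational(37959, 31373)) = Add(Rational(2927, 114), Rational(37959, 31373)) = Rational(96156097, 3576522) ≈ 26.885)
Mul(Function('X')(C), Pow(g, -1)) = Mul(-5, Pow(Rational(96156097, 3576522), -1)) = Mul(-5, Rational(3576522, 96156097)) = Rational(-17882610, 96156097)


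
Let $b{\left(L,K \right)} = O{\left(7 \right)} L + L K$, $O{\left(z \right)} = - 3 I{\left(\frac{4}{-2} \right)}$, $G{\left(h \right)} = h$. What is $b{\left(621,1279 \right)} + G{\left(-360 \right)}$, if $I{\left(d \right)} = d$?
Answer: $797625$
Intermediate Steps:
$O{\left(z \right)} = 6$ ($O{\left(z \right)} = - 3 \frac{4}{-2} = - 3 \cdot 4 \left(- \frac{1}{2}\right) = \left(-3\right) \left(-2\right) = 6$)
$b{\left(L,K \right)} = 6 L + K L$ ($b{\left(L,K \right)} = 6 L + L K = 6 L + K L$)
$b{\left(621,1279 \right)} + G{\left(-360 \right)} = 621 \left(6 + 1279\right) - 360 = 621 \cdot 1285 - 360 = 797985 - 360 = 797625$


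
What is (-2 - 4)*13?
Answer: -78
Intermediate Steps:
(-2 - 4)*13 = -6*13 = -78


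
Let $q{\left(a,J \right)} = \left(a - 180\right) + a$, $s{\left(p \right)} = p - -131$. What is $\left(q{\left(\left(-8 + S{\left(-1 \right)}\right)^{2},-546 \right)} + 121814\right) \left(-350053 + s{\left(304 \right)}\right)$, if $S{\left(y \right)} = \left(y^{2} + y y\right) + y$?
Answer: $-42559698376$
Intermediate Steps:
$S{\left(y \right)} = y + 2 y^{2}$ ($S{\left(y \right)} = \left(y^{2} + y^{2}\right) + y = 2 y^{2} + y = y + 2 y^{2}$)
$s{\left(p \right)} = 131 + p$ ($s{\left(p \right)} = p + 131 = 131 + p$)
$q{\left(a,J \right)} = -180 + 2 a$ ($q{\left(a,J \right)} = \left(-180 + a\right) + a = -180 + 2 a$)
$\left(q{\left(\left(-8 + S{\left(-1 \right)}\right)^{2},-546 \right)} + 121814\right) \left(-350053 + s{\left(304 \right)}\right) = \left(\left(-180 + 2 \left(-8 - \left(1 + 2 \left(-1\right)\right)\right)^{2}\right) + 121814\right) \left(-350053 + \left(131 + 304\right)\right) = \left(\left(-180 + 2 \left(-8 - \left(1 - 2\right)\right)^{2}\right) + 121814\right) \left(-350053 + 435\right) = \left(\left(-180 + 2 \left(-8 - -1\right)^{2}\right) + 121814\right) \left(-349618\right) = \left(\left(-180 + 2 \left(-8 + 1\right)^{2}\right) + 121814\right) \left(-349618\right) = \left(\left(-180 + 2 \left(-7\right)^{2}\right) + 121814\right) \left(-349618\right) = \left(\left(-180 + 2 \cdot 49\right) + 121814\right) \left(-349618\right) = \left(\left(-180 + 98\right) + 121814\right) \left(-349618\right) = \left(-82 + 121814\right) \left(-349618\right) = 121732 \left(-349618\right) = -42559698376$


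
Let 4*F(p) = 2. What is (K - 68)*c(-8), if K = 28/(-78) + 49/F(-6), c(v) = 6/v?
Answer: -289/13 ≈ -22.231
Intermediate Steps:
F(p) = ½ (F(p) = (¼)*2 = ½)
K = 3808/39 (K = 28/(-78) + 49/(½) = 28*(-1/78) + 49*2 = -14/39 + 98 = 3808/39 ≈ 97.641)
(K - 68)*c(-8) = (3808/39 - 68)*(6/(-8)) = 1156*(6*(-⅛))/39 = (1156/39)*(-¾) = -289/13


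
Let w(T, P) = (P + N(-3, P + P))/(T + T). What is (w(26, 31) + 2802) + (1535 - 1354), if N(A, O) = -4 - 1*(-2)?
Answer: 155145/52 ≈ 2983.6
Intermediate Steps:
N(A, O) = -2 (N(A, O) = -4 + 2 = -2)
w(T, P) = (-2 + P)/(2*T) (w(T, P) = (P - 2)/(T + T) = (-2 + P)/((2*T)) = (-2 + P)*(1/(2*T)) = (-2 + P)/(2*T))
(w(26, 31) + 2802) + (1535 - 1354) = ((1/2)*(-2 + 31)/26 + 2802) + (1535 - 1354) = ((1/2)*(1/26)*29 + 2802) + 181 = (29/52 + 2802) + 181 = 145733/52 + 181 = 155145/52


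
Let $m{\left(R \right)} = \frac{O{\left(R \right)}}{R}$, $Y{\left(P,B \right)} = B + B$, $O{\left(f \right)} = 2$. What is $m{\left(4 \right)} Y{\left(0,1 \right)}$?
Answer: $1$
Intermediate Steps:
$Y{\left(P,B \right)} = 2 B$
$m{\left(R \right)} = \frac{2}{R}$
$m{\left(4 \right)} Y{\left(0,1 \right)} = \frac{2}{4} \cdot 2 \cdot 1 = 2 \cdot \frac{1}{4} \cdot 2 = \frac{1}{2} \cdot 2 = 1$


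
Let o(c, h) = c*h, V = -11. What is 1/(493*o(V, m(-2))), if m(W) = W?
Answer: 1/10846 ≈ 9.2200e-5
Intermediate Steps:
1/(493*o(V, m(-2))) = 1/(493*((-11*(-2)))) = (1/493)/22 = (1/493)*(1/22) = 1/10846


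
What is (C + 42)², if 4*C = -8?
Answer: 1600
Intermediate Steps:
C = -2 (C = (¼)*(-8) = -2)
(C + 42)² = (-2 + 42)² = 40² = 1600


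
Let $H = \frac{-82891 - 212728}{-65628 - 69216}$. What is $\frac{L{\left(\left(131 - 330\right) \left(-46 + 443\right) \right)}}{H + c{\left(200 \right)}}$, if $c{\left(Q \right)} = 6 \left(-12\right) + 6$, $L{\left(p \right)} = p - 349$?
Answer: $\frac{1528591584}{1229155} \approx 1243.6$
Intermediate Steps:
$L{\left(p \right)} = -349 + p$
$c{\left(Q \right)} = -66$ ($c{\left(Q \right)} = -72 + 6 = -66$)
$H = \frac{295619}{134844}$ ($H = - \frac{295619}{-134844} = \left(-295619\right) \left(- \frac{1}{134844}\right) = \frac{295619}{134844} \approx 2.1923$)
$\frac{L{\left(\left(131 - 330\right) \left(-46 + 443\right) \right)}}{H + c{\left(200 \right)}} = \frac{-349 + \left(131 - 330\right) \left(-46 + 443\right)}{\frac{295619}{134844} - 66} = \frac{-349 - 79003}{- \frac{8604085}{134844}} = \left(-349 - 79003\right) \left(- \frac{134844}{8604085}\right) = \left(-79352\right) \left(- \frac{134844}{8604085}\right) = \frac{1528591584}{1229155}$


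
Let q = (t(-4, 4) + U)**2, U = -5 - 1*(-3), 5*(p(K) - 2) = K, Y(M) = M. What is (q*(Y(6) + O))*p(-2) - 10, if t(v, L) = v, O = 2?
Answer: 2254/5 ≈ 450.80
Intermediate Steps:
p(K) = 2 + K/5
U = -2 (U = -5 + 3 = -2)
q = 36 (q = (-4 - 2)**2 = (-6)**2 = 36)
(q*(Y(6) + O))*p(-2) - 10 = (36*(6 + 2))*(2 + (1/5)*(-2)) - 10 = (36*8)*(2 - 2/5) - 10 = 288*(8/5) - 10 = 2304/5 - 10 = 2254/5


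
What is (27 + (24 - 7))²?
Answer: 1936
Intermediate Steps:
(27 + (24 - 7))² = (27 + 17)² = 44² = 1936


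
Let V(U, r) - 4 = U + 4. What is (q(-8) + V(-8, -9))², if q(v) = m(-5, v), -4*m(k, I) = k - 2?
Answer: 49/16 ≈ 3.0625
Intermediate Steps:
m(k, I) = ½ - k/4 (m(k, I) = -(k - 2)/4 = -(-2 + k)/4 = ½ - k/4)
q(v) = 7/4 (q(v) = ½ - ¼*(-5) = ½ + 5/4 = 7/4)
V(U, r) = 8 + U (V(U, r) = 4 + (U + 4) = 4 + (4 + U) = 8 + U)
(q(-8) + V(-8, -9))² = (7/4 + (8 - 8))² = (7/4 + 0)² = (7/4)² = 49/16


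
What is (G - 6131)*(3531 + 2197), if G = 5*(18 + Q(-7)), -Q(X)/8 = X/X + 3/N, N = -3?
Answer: -34602848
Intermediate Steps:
Q(X) = 0 (Q(X) = -8*(X/X + 3/(-3)) = -8*(1 + 3*(-⅓)) = -8*(1 - 1) = -8*0 = 0)
G = 90 (G = 5*(18 + 0) = 5*18 = 90)
(G - 6131)*(3531 + 2197) = (90 - 6131)*(3531 + 2197) = -6041*5728 = -34602848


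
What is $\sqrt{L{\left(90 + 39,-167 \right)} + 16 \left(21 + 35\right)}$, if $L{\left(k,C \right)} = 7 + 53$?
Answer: $2 \sqrt{239} \approx 30.919$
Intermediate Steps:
$L{\left(k,C \right)} = 60$
$\sqrt{L{\left(90 + 39,-167 \right)} + 16 \left(21 + 35\right)} = \sqrt{60 + 16 \left(21 + 35\right)} = \sqrt{60 + 16 \cdot 56} = \sqrt{60 + 896} = \sqrt{956} = 2 \sqrt{239}$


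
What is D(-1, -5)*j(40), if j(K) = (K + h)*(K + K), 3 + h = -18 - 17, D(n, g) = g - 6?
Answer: -1760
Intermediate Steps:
D(n, g) = -6 + g
h = -38 (h = -3 + (-18 - 17) = -3 - 35 = -38)
j(K) = 2*K*(-38 + K) (j(K) = (K - 38)*(K + K) = (-38 + K)*(2*K) = 2*K*(-38 + K))
D(-1, -5)*j(40) = (-6 - 5)*(2*40*(-38 + 40)) = -22*40*2 = -11*160 = -1760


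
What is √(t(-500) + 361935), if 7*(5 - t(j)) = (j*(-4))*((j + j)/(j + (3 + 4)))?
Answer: 18*√13282674685/3451 ≈ 601.13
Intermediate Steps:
t(j) = 5 + 8*j²/(7*(7 + j)) (t(j) = 5 - j*(-4)*(j + j)/(j + (3 + 4))/7 = 5 - (-4*j)*(2*j)/(j + 7)/7 = 5 - (-4*j)*(2*j)/(7 + j)/7 = 5 - (-4*j)*2*j/(7 + j)/7 = 5 - (-8)*j²/(7*(7 + j)) = 5 + 8*j²/(7*(7 + j)))
√(t(-500) + 361935) = √((245 + 8*(-500)² + 35*(-500))/(7*(7 - 500)) + 361935) = √((⅐)*(245 + 8*250000 - 17500)/(-493) + 361935) = √((⅐)*(-1/493)*(245 + 2000000 - 17500) + 361935) = √((⅐)*(-1/493)*1982745 + 361935) = √(-1982745/3451 + 361935) = √(1247054940/3451) = 18*√13282674685/3451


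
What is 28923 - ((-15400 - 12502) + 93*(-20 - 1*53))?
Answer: 63614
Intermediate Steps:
28923 - ((-15400 - 12502) + 93*(-20 - 1*53)) = 28923 - (-27902 + 93*(-20 - 53)) = 28923 - (-27902 + 93*(-73)) = 28923 - (-27902 - 6789) = 28923 - 1*(-34691) = 28923 + 34691 = 63614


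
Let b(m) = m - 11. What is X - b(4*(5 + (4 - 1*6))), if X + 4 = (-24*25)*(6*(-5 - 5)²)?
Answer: -360005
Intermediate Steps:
X = -360004 (X = -4 + (-24*25)*(6*(-5 - 5)²) = -4 - 3600*(-10)² = -4 - 3600*100 = -4 - 600*600 = -4 - 360000 = -360004)
b(m) = -11 + m
X - b(4*(5 + (4 - 1*6))) = -360004 - (-11 + 4*(5 + (4 - 1*6))) = -360004 - (-11 + 4*(5 + (4 - 6))) = -360004 - (-11 + 4*(5 - 2)) = -360004 - (-11 + 4*3) = -360004 - (-11 + 12) = -360004 - 1*1 = -360004 - 1 = -360005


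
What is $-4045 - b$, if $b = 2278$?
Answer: $-6323$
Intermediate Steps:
$-4045 - b = -4045 - 2278 = -6323$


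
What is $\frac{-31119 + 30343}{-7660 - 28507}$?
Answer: $\frac{776}{36167} \approx 0.021456$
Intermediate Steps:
$\frac{-31119 + 30343}{-7660 - 28507} = - \frac{776}{-36167} = \left(-776\right) \left(- \frac{1}{36167}\right) = \frac{776}{36167}$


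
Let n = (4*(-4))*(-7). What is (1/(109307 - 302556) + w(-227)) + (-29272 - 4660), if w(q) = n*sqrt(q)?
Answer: -6557325069/193249 + 112*I*sqrt(227) ≈ -33932.0 + 1687.4*I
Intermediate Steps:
n = 112 (n = -16*(-7) = 112)
w(q) = 112*sqrt(q)
(1/(109307 - 302556) + w(-227)) + (-29272 - 4660) = (1/(109307 - 302556) + 112*sqrt(-227)) + (-29272 - 4660) = (1/(-193249) + 112*(I*sqrt(227))) - 33932 = (-1/193249 + 112*I*sqrt(227)) - 33932 = -6557325069/193249 + 112*I*sqrt(227)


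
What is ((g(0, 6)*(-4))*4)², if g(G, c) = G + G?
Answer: 0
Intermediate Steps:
g(G, c) = 2*G
((g(0, 6)*(-4))*4)² = (((2*0)*(-4))*4)² = ((0*(-4))*4)² = (0*4)² = 0² = 0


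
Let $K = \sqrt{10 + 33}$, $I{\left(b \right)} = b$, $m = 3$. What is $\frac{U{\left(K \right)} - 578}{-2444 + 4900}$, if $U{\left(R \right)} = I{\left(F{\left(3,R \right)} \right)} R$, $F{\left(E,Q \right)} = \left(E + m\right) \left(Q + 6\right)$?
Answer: $- \frac{40}{307} + \frac{9 \sqrt{43}}{614} \approx -0.034174$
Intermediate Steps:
$F{\left(E,Q \right)} = \left(3 + E\right) \left(6 + Q\right)$ ($F{\left(E,Q \right)} = \left(E + 3\right) \left(Q + 6\right) = \left(3 + E\right) \left(6 + Q\right)$)
$K = \sqrt{43} \approx 6.5574$
$U{\left(R \right)} = R \left(36 + 6 R\right)$ ($U{\left(R \right)} = \left(18 + 3 R + 6 \cdot 3 + 3 R\right) R = \left(18 + 3 R + 18 + 3 R\right) R = \left(36 + 6 R\right) R = R \left(36 + 6 R\right)$)
$\frac{U{\left(K \right)} - 578}{-2444 + 4900} = \frac{6 \sqrt{43} \left(6 + \sqrt{43}\right) - 578}{-2444 + 4900} = \frac{-578 + 6 \sqrt{43} \left(6 + \sqrt{43}\right)}{2456} = \left(-578 + 6 \sqrt{43} \left(6 + \sqrt{43}\right)\right) \frac{1}{2456} = - \frac{289}{1228} + \frac{3 \sqrt{43} \left(6 + \sqrt{43}\right)}{1228}$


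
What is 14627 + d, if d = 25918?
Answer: 40545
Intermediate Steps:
14627 + d = 14627 + 25918 = 40545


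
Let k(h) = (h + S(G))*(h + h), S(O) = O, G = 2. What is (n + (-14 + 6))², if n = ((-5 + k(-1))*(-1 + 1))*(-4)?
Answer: 64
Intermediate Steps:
k(h) = 2*h*(2 + h) (k(h) = (h + 2)*(h + h) = (2 + h)*(2*h) = 2*h*(2 + h))
n = 0 (n = ((-5 + 2*(-1)*(2 - 1))*(-1 + 1))*(-4) = ((-5 + 2*(-1)*1)*0)*(-4) = ((-5 - 2)*0)*(-4) = -7*0*(-4) = 0*(-4) = 0)
(n + (-14 + 6))² = (0 + (-14 + 6))² = (0 - 8)² = (-8)² = 64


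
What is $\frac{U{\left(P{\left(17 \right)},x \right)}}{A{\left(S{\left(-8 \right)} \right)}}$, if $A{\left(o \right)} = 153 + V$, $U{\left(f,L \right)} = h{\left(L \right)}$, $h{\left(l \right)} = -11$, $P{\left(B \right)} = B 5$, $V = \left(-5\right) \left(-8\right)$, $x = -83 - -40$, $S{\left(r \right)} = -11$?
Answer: $- \frac{11}{193} \approx -0.056995$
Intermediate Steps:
$x = -43$ ($x = -83 + 40 = -43$)
$V = 40$
$P{\left(B \right)} = 5 B$
$U{\left(f,L \right)} = -11$
$A{\left(o \right)} = 193$ ($A{\left(o \right)} = 153 + 40 = 193$)
$\frac{U{\left(P{\left(17 \right)},x \right)}}{A{\left(S{\left(-8 \right)} \right)}} = - \frac{11}{193}$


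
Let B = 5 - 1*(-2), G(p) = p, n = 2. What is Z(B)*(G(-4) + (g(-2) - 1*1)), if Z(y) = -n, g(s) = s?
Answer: 14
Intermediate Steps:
B = 7 (B = 5 + 2 = 7)
Z(y) = -2 (Z(y) = -1*2 = -2)
Z(B)*(G(-4) + (g(-2) - 1*1)) = -2*(-4 + (-2 - 1*1)) = -2*(-4 + (-2 - 1)) = -2*(-4 - 3) = -2*(-7) = 14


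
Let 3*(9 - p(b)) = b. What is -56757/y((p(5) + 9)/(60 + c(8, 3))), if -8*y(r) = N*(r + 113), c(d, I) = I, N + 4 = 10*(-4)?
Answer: -1532439/16819 ≈ -91.114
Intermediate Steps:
N = -44 (N = -4 + 10*(-4) = -4 - 40 = -44)
p(b) = 9 - b/3
y(r) = 1243/2 + 11*r/2 (y(r) = -(-11)*(r + 113)/2 = -(-11)*(113 + r)/2 = -(-4972 - 44*r)/8 = 1243/2 + 11*r/2)
-56757/y((p(5) + 9)/(60 + c(8, 3))) = -56757/(1243/2 + 11*(((9 - ⅓*5) + 9)/(60 + 3))/2) = -56757/(1243/2 + 11*(((9 - 5/3) + 9)/63)/2) = -56757/(1243/2 + 11*((22/3 + 9)*(1/63))/2) = -56757/(1243/2 + 11*((49/3)*(1/63))/2) = -56757/(1243/2 + (11/2)*(7/27)) = -56757/(1243/2 + 77/54) = -56757/16819/27 = -56757*27/16819 = -1532439/16819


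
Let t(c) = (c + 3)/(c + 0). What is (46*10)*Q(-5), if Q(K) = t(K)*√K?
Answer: 184*I*√5 ≈ 411.44*I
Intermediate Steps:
t(c) = (3 + c)/c
Q(K) = (3 + K)/√K (Q(K) = ((3 + K)/K)*√K = (3 + K)/√K)
(46*10)*Q(-5) = (46*10)*((3 - 5)/√(-5)) = 460*(-I*√5/5*(-2)) = 460*(2*I*√5/5) = 184*I*√5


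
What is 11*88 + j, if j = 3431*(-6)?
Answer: -19618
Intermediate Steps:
j = -20586
11*88 + j = 11*88 - 20586 = 968 - 20586 = -19618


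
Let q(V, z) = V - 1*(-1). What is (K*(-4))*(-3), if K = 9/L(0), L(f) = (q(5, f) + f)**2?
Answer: 3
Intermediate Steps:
q(V, z) = 1 + V (q(V, z) = V + 1 = 1 + V)
L(f) = (6 + f)**2 (L(f) = ((1 + 5) + f)**2 = (6 + f)**2)
K = 1/4 (K = 9/((6 + 0)**2) = 9/(6**2) = 9/36 = 9*(1/36) = 1/4 ≈ 0.25000)
(K*(-4))*(-3) = ((1/4)*(-4))*(-3) = -1*(-3) = 3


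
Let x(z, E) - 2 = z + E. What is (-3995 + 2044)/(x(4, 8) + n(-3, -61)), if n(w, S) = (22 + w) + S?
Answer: 1951/28 ≈ 69.679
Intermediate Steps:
n(w, S) = 22 + S + w
x(z, E) = 2 + E + z (x(z, E) = 2 + (z + E) = 2 + (E + z) = 2 + E + z)
(-3995 + 2044)/(x(4, 8) + n(-3, -61)) = (-3995 + 2044)/((2 + 8 + 4) + (22 - 61 - 3)) = -1951/(14 - 42) = -1951/(-28) = -1951*(-1/28) = 1951/28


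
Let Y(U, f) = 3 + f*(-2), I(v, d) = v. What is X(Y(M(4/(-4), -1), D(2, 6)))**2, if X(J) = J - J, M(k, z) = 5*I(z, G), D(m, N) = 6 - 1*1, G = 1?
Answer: 0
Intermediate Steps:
D(m, N) = 5 (D(m, N) = 6 - 1 = 5)
M(k, z) = 5*z
Y(U, f) = 3 - 2*f
X(J) = 0
X(Y(M(4/(-4), -1), D(2, 6)))**2 = 0**2 = 0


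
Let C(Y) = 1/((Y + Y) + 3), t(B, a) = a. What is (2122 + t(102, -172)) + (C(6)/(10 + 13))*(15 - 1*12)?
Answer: 224251/115 ≈ 1950.0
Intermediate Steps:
C(Y) = 1/(3 + 2*Y) (C(Y) = 1/(2*Y + 3) = 1/(3 + 2*Y))
(2122 + t(102, -172)) + (C(6)/(10 + 13))*(15 - 1*12) = (2122 - 172) + (1/((10 + 13)*(3 + 2*6)))*(15 - 1*12) = 1950 + (1/(23*(3 + 12)))*(15 - 12) = 1950 + ((1/23)/15)*3 = 1950 + ((1/23)*(1/15))*3 = 1950 + (1/345)*3 = 1950 + 1/115 = 224251/115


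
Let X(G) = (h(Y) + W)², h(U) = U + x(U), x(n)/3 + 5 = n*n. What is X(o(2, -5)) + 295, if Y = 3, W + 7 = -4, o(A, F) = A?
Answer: 311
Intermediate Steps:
x(n) = -15 + 3*n² (x(n) = -15 + 3*(n*n) = -15 + 3*n²)
W = -11 (W = -7 - 4 = -11)
h(U) = -15 + U + 3*U² (h(U) = U + (-15 + 3*U²) = -15 + U + 3*U²)
X(G) = 16 (X(G) = ((-15 + 3 + 3*3²) - 11)² = ((-15 + 3 + 3*9) - 11)² = ((-15 + 3 + 27) - 11)² = (15 - 11)² = 4² = 16)
X(o(2, -5)) + 295 = 16 + 295 = 311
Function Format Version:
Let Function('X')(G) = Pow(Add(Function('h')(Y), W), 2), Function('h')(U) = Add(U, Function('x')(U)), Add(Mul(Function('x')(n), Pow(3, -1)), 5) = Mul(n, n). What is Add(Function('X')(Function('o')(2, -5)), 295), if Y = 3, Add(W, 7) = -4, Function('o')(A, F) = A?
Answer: 311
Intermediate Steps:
Function('x')(n) = Add(-15, Mul(3, Pow(n, 2))) (Function('x')(n) = Add(-15, Mul(3, Mul(n, n))) = Add(-15, Mul(3, Pow(n, 2))))
W = -11 (W = Add(-7, -4) = -11)
Function('h')(U) = Add(-15, U, Mul(3, Pow(U, 2))) (Function('h')(U) = Add(U, Add(-15, Mul(3, Pow(U, 2)))) = Add(-15, U, Mul(3, Pow(U, 2))))
Function('X')(G) = 16 (Function('X')(G) = Pow(Add(Add(-15, 3, Mul(3, Pow(3, 2))), -11), 2) = Pow(Add(Add(-15, 3, Mul(3, 9)), -11), 2) = Pow(Add(Add(-15, 3, 27), -11), 2) = Pow(Add(15, -11), 2) = Pow(4, 2) = 16)
Add(Function('X')(Function('o')(2, -5)), 295) = Add(16, 295) = 311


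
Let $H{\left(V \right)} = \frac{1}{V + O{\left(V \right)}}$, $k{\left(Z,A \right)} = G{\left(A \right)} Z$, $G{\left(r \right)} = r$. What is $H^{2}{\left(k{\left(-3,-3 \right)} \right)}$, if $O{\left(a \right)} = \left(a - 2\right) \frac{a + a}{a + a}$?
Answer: $\frac{1}{256} \approx 0.0039063$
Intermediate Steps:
$O{\left(a \right)} = -2 + a$ ($O{\left(a \right)} = \left(-2 + a\right) \frac{2 a}{2 a} = \left(-2 + a\right) 2 a \frac{1}{2 a} = \left(-2 + a\right) 1 = -2 + a$)
$k{\left(Z,A \right)} = A Z$
$H{\left(V \right)} = \frac{1}{-2 + 2 V}$ ($H{\left(V \right)} = \frac{1}{V + \left(-2 + V\right)} = \frac{1}{-2 + 2 V}$)
$H^{2}{\left(k{\left(-3,-3 \right)} \right)} = \left(\frac{1}{2 \left(-1 - -9\right)}\right)^{2} = \left(\frac{1}{2 \left(-1 + 9\right)}\right)^{2} = \left(\frac{1}{2 \cdot 8}\right)^{2} = \left(\frac{1}{2} \cdot \frac{1}{8}\right)^{2} = \left(\frac{1}{16}\right)^{2} = \frac{1}{256}$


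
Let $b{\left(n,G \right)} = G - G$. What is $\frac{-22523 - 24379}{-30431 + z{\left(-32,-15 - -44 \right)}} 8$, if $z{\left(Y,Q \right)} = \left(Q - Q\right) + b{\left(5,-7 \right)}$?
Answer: $\frac{375216}{30431} \approx 12.33$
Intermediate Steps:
$b{\left(n,G \right)} = 0$
$z{\left(Y,Q \right)} = 0$ ($z{\left(Y,Q \right)} = \left(Q - Q\right) + 0 = 0 + 0 = 0$)
$\frac{-22523 - 24379}{-30431 + z{\left(-32,-15 - -44 \right)}} 8 = \frac{-22523 - 24379}{-30431 + 0} \cdot 8 = - \frac{46902}{-30431} \cdot 8 = \left(-46902\right) \left(- \frac{1}{30431}\right) 8 = \frac{46902}{30431} \cdot 8 = \frac{375216}{30431}$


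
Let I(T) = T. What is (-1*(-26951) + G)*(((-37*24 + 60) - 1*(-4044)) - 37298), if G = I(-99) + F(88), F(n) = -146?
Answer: -910193892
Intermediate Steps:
G = -245 (G = -99 - 146 = -245)
(-1*(-26951) + G)*(((-37*24 + 60) - 1*(-4044)) - 37298) = (-1*(-26951) - 245)*(((-37*24 + 60) - 1*(-4044)) - 37298) = (26951 - 245)*(((-888 + 60) + 4044) - 37298) = 26706*((-828 + 4044) - 37298) = 26706*(3216 - 37298) = 26706*(-34082) = -910193892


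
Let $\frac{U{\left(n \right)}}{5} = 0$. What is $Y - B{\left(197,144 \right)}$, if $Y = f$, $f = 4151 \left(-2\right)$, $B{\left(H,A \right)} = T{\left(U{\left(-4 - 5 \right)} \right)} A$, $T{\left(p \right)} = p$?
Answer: $-8302$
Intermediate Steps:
$U{\left(n \right)} = 0$ ($U{\left(n \right)} = 5 \cdot 0 = 0$)
$B{\left(H,A \right)} = 0$ ($B{\left(H,A \right)} = 0 A = 0$)
$f = -8302$
$Y = -8302$
$Y - B{\left(197,144 \right)} = -8302 - 0 = -8302 + 0 = -8302$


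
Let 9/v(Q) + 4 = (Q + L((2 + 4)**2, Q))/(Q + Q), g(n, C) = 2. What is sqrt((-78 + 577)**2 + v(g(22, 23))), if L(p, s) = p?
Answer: sqrt(30129319)/11 ≈ 499.00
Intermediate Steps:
v(Q) = 9/(-4 + (36 + Q)/(2*Q)) (v(Q) = 9/(-4 + (Q + (2 + 4)**2)/(Q + Q)) = 9/(-4 + (Q + 6**2)/((2*Q))) = 9/(-4 + (Q + 36)*(1/(2*Q))) = 9/(-4 + (36 + Q)*(1/(2*Q))) = 9/(-4 + (36 + Q)/(2*Q)))
sqrt((-78 + 577)**2 + v(g(22, 23))) = sqrt((-78 + 577)**2 - 18*2/(-36 + 7*2)) = sqrt(499**2 - 18*2/(-36 + 14)) = sqrt(249001 - 18*2/(-22)) = sqrt(249001 - 18*2*(-1/22)) = sqrt(249001 + 18/11) = sqrt(2739029/11) = sqrt(30129319)/11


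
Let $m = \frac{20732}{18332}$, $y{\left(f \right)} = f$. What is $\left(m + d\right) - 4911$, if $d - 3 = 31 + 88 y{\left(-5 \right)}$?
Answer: $- \frac{24362628}{4583} \approx -5315.9$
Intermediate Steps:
$d = -406$ ($d = 3 + \left(31 + 88 \left(-5\right)\right) = 3 + \left(31 - 440\right) = 3 - 409 = -406$)
$m = \frac{5183}{4583}$ ($m = 20732 \cdot \frac{1}{18332} = \frac{5183}{4583} \approx 1.1309$)
$\left(m + d\right) - 4911 = \left(\frac{5183}{4583} - 406\right) - 4911 = - \frac{1855515}{4583} - 4911 = - \frac{24362628}{4583}$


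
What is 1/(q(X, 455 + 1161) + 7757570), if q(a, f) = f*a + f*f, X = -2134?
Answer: 1/6920482 ≈ 1.4450e-7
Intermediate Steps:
q(a, f) = f² + a*f (q(a, f) = a*f + f² = f² + a*f)
1/(q(X, 455 + 1161) + 7757570) = 1/((455 + 1161)*(-2134 + (455 + 1161)) + 7757570) = 1/(1616*(-2134 + 1616) + 7757570) = 1/(1616*(-518) + 7757570) = 1/(-837088 + 7757570) = 1/6920482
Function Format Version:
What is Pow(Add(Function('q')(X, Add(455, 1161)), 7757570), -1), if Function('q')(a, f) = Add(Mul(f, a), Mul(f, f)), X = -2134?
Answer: Rational(1, 6920482) ≈ 1.4450e-7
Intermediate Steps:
Function('q')(a, f) = Add(Pow(f, 2), Mul(a, f)) (Function('q')(a, f) = Add(Mul(a, f), Pow(f, 2)) = Add(Pow(f, 2), Mul(a, f)))
Pow(Add(Function('q')(X, Add(455, 1161)), 7757570), -1) = Pow(Add(Mul(Add(455, 1161), Add(-2134, Add(455, 1161))), 7757570), -1) = Pow(Add(Mul(1616, Add(-2134, 1616)), 7757570), -1) = Pow(Add(Mul(1616, -518), 7757570), -1) = Pow(Add(-837088, 7757570), -1) = Pow(6920482, -1) = Rational(1, 6920482)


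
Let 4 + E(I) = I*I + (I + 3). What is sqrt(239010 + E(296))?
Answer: sqrt(326921) ≈ 571.77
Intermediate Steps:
E(I) = -1 + I + I**2 (E(I) = -4 + (I*I + (I + 3)) = -4 + (I**2 + (3 + I)) = -4 + (3 + I + I**2) = -1 + I + I**2)
sqrt(239010 + E(296)) = sqrt(239010 + (-1 + 296 + 296**2)) = sqrt(239010 + (-1 + 296 + 87616)) = sqrt(239010 + 87911) = sqrt(326921)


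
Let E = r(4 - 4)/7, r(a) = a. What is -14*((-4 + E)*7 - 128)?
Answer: 2184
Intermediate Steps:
E = 0 (E = (4 - 4)/7 = 0*(1/7) = 0)
-14*((-4 + E)*7 - 128) = -14*((-4 + 0)*7 - 128) = -14*(-4*7 - 128) = -14*(-28 - 128) = -14*(-156) = 2184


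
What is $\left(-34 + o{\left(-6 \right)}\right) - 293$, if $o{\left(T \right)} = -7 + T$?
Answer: $-340$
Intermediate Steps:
$\left(-34 + o{\left(-6 \right)}\right) - 293 = \left(-34 - 13\right) - 293 = -47 - 293 = -340$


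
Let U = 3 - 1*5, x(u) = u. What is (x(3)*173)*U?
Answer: -1038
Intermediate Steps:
U = -2 (U = 3 - 5 = -2)
(x(3)*173)*U = (3*173)*(-2) = 519*(-2) = -1038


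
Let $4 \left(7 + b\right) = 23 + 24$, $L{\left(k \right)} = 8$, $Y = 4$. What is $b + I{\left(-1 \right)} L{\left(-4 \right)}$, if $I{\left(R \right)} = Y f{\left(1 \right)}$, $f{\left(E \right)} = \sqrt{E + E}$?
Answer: $\frac{19}{4} + 32 \sqrt{2} \approx 50.005$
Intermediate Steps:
$f{\left(E \right)} = \sqrt{2} \sqrt{E}$ ($f{\left(E \right)} = \sqrt{2 E} = \sqrt{2} \sqrt{E}$)
$I{\left(R \right)} = 4 \sqrt{2}$ ($I{\left(R \right)} = 4 \sqrt{2} \sqrt{1} = 4 \sqrt{2} \cdot 1 = 4 \sqrt{2}$)
$b = \frac{19}{4}$ ($b = -7 + \frac{23 + 24}{4} = -7 + \frac{1}{4} \cdot 47 = -7 + \frac{47}{4} = \frac{19}{4} \approx 4.75$)
$b + I{\left(-1 \right)} L{\left(-4 \right)} = \frac{19}{4} + 4 \sqrt{2} \cdot 8 = \frac{19}{4} + 32 \sqrt{2}$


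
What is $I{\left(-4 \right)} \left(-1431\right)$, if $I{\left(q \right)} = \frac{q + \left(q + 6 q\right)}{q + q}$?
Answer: $-5724$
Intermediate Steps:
$I{\left(q \right)} = 4$ ($I{\left(q \right)} = \frac{q + 7 q}{2 q} = 8 q \frac{1}{2 q} = 4$)
$I{\left(-4 \right)} \left(-1431\right) = 4 \left(-1431\right) = -5724$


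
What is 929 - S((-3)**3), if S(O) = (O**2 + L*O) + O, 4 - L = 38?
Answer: -691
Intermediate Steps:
L = -34 (L = 4 - 1*38 = 4 - 38 = -34)
S(O) = O**2 - 33*O (S(O) = (O**2 - 34*O) + O = O**2 - 33*O)
929 - S((-3)**3) = 929 - (-3)**3*(-33 + (-3)**3) = 929 - (-27)*(-33 - 27) = 929 - (-27)*(-60) = 929 - 1*1620 = 929 - 1620 = -691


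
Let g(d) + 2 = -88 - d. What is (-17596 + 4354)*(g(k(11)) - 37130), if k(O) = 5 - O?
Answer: 492787788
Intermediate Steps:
g(d) = -90 - d (g(d) = -2 + (-88 - d) = -90 - d)
(-17596 + 4354)*(g(k(11)) - 37130) = (-17596 + 4354)*((-90 - (5 - 1*11)) - 37130) = -13242*((-90 - (5 - 11)) - 37130) = -13242*((-90 - 1*(-6)) - 37130) = -13242*((-90 + 6) - 37130) = -13242*(-84 - 37130) = -13242*(-37214) = 492787788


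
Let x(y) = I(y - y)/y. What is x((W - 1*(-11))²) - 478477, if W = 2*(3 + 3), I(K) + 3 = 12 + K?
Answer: -253114324/529 ≈ -4.7848e+5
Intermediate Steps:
I(K) = 9 + K (I(K) = -3 + (12 + K) = 9 + K)
W = 12 (W = 2*6 = 12)
x(y) = 9/y (x(y) = (9 + (y - y))/y = (9 + 0)/y = 9/y)
x((W - 1*(-11))²) - 478477 = 9/((12 - 1*(-11))²) - 478477 = 9/((12 + 11)²) - 478477 = 9/(23²) - 478477 = 9/529 - 478477 = -253114324/529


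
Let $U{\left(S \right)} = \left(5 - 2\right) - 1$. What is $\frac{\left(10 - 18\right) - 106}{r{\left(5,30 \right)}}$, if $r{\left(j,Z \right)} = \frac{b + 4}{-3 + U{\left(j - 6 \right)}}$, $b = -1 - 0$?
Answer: $38$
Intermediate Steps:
$b = -1$ ($b = -1 + 0 = -1$)
$U{\left(S \right)} = 2$ ($U{\left(S \right)} = 3 - 1 = 2$)
$r{\left(j,Z \right)} = -3$ ($r{\left(j,Z \right)} = \frac{-1 + 4}{-3 + 2} = \frac{3}{-1} = 3 \left(-1\right) = -3$)
$\frac{\left(10 - 18\right) - 106}{r{\left(5,30 \right)}} = \frac{\left(10 - 18\right) - 106}{-3} = \left(\left(10 - 18\right) - 106\right) \left(- \frac{1}{3}\right) = \left(-8 - 106\right) \left(- \frac{1}{3}\right) = \left(-114\right) \left(- \frac{1}{3}\right) = 38$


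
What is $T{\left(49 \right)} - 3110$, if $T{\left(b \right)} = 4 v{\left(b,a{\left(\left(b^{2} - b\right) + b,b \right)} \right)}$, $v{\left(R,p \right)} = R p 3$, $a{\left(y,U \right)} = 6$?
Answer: $418$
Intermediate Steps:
$v{\left(R,p \right)} = 3 R p$
$T{\left(b \right)} = 72 b$ ($T{\left(b \right)} = 4 \cdot 3 b 6 = 4 \cdot 18 b = 72 b$)
$T{\left(49 \right)} - 3110 = 72 \cdot 49 - 3110 = 3528 - 3110 = 418$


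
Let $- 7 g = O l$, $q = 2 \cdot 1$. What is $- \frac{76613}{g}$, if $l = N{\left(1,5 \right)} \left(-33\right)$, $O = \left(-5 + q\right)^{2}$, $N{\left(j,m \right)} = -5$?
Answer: $\frac{536291}{1485} \approx 361.14$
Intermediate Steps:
$q = 2$
$O = 9$ ($O = \left(-5 + 2\right)^{2} = \left(-3\right)^{2} = 9$)
$l = 165$ ($l = \left(-5\right) \left(-33\right) = 165$)
$g = - \frac{1485}{7}$ ($g = - \frac{9 \cdot 165}{7} = \left(- \frac{1}{7}\right) 1485 = - \frac{1485}{7} \approx -212.14$)
$- \frac{76613}{g} = - \frac{76613}{- \frac{1485}{7}} = \left(-76613\right) \left(- \frac{7}{1485}\right) = \frac{536291}{1485}$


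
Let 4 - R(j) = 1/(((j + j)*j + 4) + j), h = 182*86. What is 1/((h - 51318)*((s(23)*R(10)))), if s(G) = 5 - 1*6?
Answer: 107/15247215 ≈ 7.0177e-6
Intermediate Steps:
h = 15652
s(G) = -1 (s(G) = 5 - 6 = -1)
R(j) = 4 - 1/(4 + j + 2*j²) (R(j) = 4 - 1/(((j + j)*j + 4) + j) = 4 - 1/(((2*j)*j + 4) + j) = 4 - 1/((2*j² + 4) + j) = 4 - 1/((4 + 2*j²) + j) = 4 - 1/(4 + j + 2*j²))
1/((h - 51318)*((s(23)*R(10)))) = 1/((15652 - 51318)*((-(15 + 4*10 + 8*10²)/(4 + 10 + 2*10²)))) = 1/((-35666)*((-(15 + 40 + 8*100)/(4 + 10 + 2*100)))) = -(-(4 + 10 + 200)/(15 + 40 + 800))/35666 = -1/(35666*((-855/214))) = -1/(35666*((-1*855/214))) = -1/(35666*(-855/214)) = -1/35666*(-214/855) = 107/15247215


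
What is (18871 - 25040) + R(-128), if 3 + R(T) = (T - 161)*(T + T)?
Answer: 67812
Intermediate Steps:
R(T) = -3 + 2*T*(-161 + T) (R(T) = -3 + (T - 161)*(T + T) = -3 + (-161 + T)*(2*T) = -3 + 2*T*(-161 + T))
(18871 - 25040) + R(-128) = (18871 - 25040) + (-3 - 322*(-128) + 2*(-128)**2) = -6169 + (-3 + 41216 + 2*16384) = -6169 + (-3 + 41216 + 32768) = -6169 + 73981 = 67812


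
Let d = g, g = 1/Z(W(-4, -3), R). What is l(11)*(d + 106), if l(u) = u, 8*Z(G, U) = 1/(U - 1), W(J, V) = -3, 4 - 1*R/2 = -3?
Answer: 2310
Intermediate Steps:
R = 14 (R = 8 - 2*(-3) = 8 + 6 = 14)
Z(G, U) = 1/(8*(-1 + U)) (Z(G, U) = 1/(8*(U - 1)) = 1/(8*(-1 + U)))
g = 104 (g = 1/(1/(8*(-1 + 14))) = 1/((1/8)/13) = 1/((1/8)*(1/13)) = 1/(1/104) = 104)
d = 104
l(11)*(d + 106) = 11*(104 + 106) = 11*210 = 2310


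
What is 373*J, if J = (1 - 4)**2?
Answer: 3357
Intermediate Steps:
J = 9 (J = (-3)**2 = 9)
373*J = 373*9 = 3357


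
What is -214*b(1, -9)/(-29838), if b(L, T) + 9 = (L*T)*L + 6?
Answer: -428/4973 ≈ -0.086065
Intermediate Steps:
b(L, T) = -3 + T*L² (b(L, T) = -9 + ((L*T)*L + 6) = -9 + (T*L² + 6) = -9 + (6 + T*L²) = -3 + T*L²)
-214*b(1, -9)/(-29838) = -214*(-3 - 9*1²)/(-29838) = -214*(-3 - 9*1)*(-1/29838) = -214*(-3 - 9)*(-1/29838) = -214*(-12)*(-1/29838) = 2568*(-1/29838) = -428/4973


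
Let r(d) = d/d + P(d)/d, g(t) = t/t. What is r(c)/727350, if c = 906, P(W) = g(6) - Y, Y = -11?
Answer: 51/36609950 ≈ 1.3931e-6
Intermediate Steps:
g(t) = 1
P(W) = 12 (P(W) = 1 - 1*(-11) = 1 + 11 = 12)
r(d) = 1 + 12/d (r(d) = d/d + 12/d = 1 + 12/d)
r(c)/727350 = ((12 + 906)/906)/727350 = ((1/906)*918)*(1/727350) = (153/151)*(1/727350) = 51/36609950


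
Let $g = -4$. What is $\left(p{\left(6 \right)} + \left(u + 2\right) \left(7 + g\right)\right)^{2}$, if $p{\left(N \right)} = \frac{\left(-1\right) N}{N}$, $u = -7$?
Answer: $256$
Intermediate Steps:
$p{\left(N \right)} = -1$
$\left(p{\left(6 \right)} + \left(u + 2\right) \left(7 + g\right)\right)^{2} = \left(-1 + \left(-7 + 2\right) \left(7 - 4\right)\right)^{2} = \left(-1 - 15\right)^{2} = \left(-16\right)^{2} = 256$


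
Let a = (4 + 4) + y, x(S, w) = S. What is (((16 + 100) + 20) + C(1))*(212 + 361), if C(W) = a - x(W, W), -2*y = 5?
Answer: 161013/2 ≈ 80507.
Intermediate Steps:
y = -5/2 (y = -1/2*5 = -5/2 ≈ -2.5000)
a = 11/2 (a = (4 + 4) - 5/2 = 8 - 5/2 = 11/2 ≈ 5.5000)
C(W) = 11/2 - W
(((16 + 100) + 20) + C(1))*(212 + 361) = (((16 + 100) + 20) + (11/2 - 1*1))*(212 + 361) = ((116 + 20) + (11/2 - 1))*573 = (136 + 9/2)*573 = (281/2)*573 = 161013/2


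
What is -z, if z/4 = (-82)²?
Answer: -26896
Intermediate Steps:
z = 26896 (z = 4*(-82)² = 4*6724 = 26896)
-z = -1*26896 = -26896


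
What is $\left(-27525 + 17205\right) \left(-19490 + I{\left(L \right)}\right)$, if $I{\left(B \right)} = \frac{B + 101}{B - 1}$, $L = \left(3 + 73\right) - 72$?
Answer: $200775600$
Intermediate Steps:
$L = 4$ ($L = 76 - 72 = 4$)
$I{\left(B \right)} = \frac{101 + B}{-1 + B}$
$\left(-27525 + 17205\right) \left(-19490 + I{\left(L \right)}\right) = \left(-27525 + 17205\right) \left(-19490 + \frac{101 + 4}{-1 + 4}\right) = - 10320 \left(-19490 + \frac{1}{3} \cdot 105\right) = - 10320 \left(-19490 + 35\right) = \left(-10320\right) \left(-19455\right) = 200775600$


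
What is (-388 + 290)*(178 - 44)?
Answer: -13132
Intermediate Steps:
(-388 + 290)*(178 - 44) = -98*134 = -13132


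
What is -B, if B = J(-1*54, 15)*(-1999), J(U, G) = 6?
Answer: 11994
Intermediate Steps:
B = -11994 (B = 6*(-1999) = -11994)
-B = -1*(-11994) = 11994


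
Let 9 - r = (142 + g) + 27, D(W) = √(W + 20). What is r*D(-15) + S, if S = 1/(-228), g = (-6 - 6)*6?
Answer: -1/228 - 88*√5 ≈ -196.78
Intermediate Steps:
g = -72 (g = -12*6 = -72)
D(W) = √(20 + W)
S = -1/228 ≈ -0.0043860
r = -88 (r = 9 - ((142 - 72) + 27) = 9 - (70 + 27) = 9 - 1*97 = 9 - 97 = -88)
r*D(-15) + S = -88*√(20 - 15) - 1/228 = -88*√5 - 1/228 = -1/228 - 88*√5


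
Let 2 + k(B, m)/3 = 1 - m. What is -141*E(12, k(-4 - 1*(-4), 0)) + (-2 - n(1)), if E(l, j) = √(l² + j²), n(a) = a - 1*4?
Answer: 1 - 423*√17 ≈ -1743.1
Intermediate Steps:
k(B, m) = -3 - 3*m (k(B, m) = -6 + 3*(1 - m) = -6 + (3 - 3*m) = -3 - 3*m)
n(a) = -4 + a (n(a) = a - 4 = -4 + a)
E(l, j) = √(j² + l²)
-141*E(12, k(-4 - 1*(-4), 0)) + (-2 - n(1)) = -141*√((-3 - 3*0)² + 12²) + (-2 - (-4 + 1)) = -141*√((-3 + 0)² + 144) + (-2 - 1*(-3)) = -141*√((-3)² + 144) + (-2 + 3) = -141*√(9 + 144) + 1 = -423*√17 + 1 = 1 - 423*√17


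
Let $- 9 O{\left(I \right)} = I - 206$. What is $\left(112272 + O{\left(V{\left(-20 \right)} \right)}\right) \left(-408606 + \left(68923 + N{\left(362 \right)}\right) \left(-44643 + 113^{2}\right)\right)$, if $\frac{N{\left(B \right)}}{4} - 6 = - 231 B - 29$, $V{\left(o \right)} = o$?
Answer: $\frac{8557520892240488}{9} \approx 9.5084 \cdot 10^{14}$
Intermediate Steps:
$N{\left(B \right)} = -92 - 924 B$ ($N{\left(B \right)} = 24 + 4 \left(- 231 B - 29\right) = 24 + 4 \left(-29 - 231 B\right) = 24 - \left(116 + 924 B\right) = -92 - 924 B$)
$O{\left(I \right)} = \frac{206}{9} - \frac{I}{9}$ ($O{\left(I \right)} = - \frac{I - 206}{9} = - \frac{-206 + I}{9} = \frac{206}{9} - \frac{I}{9}$)
$\left(112272 + O{\left(V{\left(-20 \right)} \right)}\right) \left(-408606 + \left(68923 + N{\left(362 \right)}\right) \left(-44643 + 113^{2}\right)\right) = \left(112272 + \left(\frac{206}{9} - - \frac{20}{9}\right)\right) \left(-408606 + \left(68923 - 334580\right) \left(-44643 + 113^{2}\right)\right) = \left(112272 + \left(\frac{206}{9} + \frac{20}{9}\right)\right) \left(-408606 + \left(68923 - 334580\right) \left(-44643 + 12769\right)\right) = \left(112272 + \frac{226}{9}\right) \left(-408606 + \left(68923 - 334580\right) \left(-31874\right)\right) = \frac{1010674 \left(-408606 - -8467551218\right)}{9} = \frac{1010674 \left(-408606 + 8467551218\right)}{9} = \frac{1010674}{9} \cdot 8467142612 = \frac{8557520892240488}{9}$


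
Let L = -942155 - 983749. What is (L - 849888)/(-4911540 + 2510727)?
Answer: 925264/800271 ≈ 1.1562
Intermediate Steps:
L = -1925904
(L - 849888)/(-4911540 + 2510727) = (-1925904 - 849888)/(-4911540 + 2510727) = -2775792/(-2400813) = -2775792*(-1/2400813) = 925264/800271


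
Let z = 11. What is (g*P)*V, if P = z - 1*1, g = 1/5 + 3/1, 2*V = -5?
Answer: -80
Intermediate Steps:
V = -5/2 (V = (½)*(-5) = -5/2 ≈ -2.5000)
g = 16/5 (g = 1*(⅕) + 3*1 = ⅕ + 3 = 16/5 ≈ 3.2000)
P = 10 (P = 11 - 1*1 = 11 - 1 = 10)
(g*P)*V = ((16/5)*10)*(-5/2) = 32*(-5/2) = -80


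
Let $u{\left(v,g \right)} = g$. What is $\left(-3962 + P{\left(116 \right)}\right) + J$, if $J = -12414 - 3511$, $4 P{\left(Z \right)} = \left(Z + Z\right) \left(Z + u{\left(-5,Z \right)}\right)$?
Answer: $-6431$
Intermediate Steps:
$P{\left(Z \right)} = Z^{2}$ ($P{\left(Z \right)} = \frac{\left(Z + Z\right) \left(Z + Z\right)}{4} = \frac{2 Z 2 Z}{4} = \frac{4 Z^{2}}{4} = Z^{2}$)
$J = -15925$
$\left(-3962 + P{\left(116 \right)}\right) + J = \left(-3962 + 116^{2}\right) - 15925 = \left(-3962 + 13456\right) - 15925 = 9494 - 15925 = -6431$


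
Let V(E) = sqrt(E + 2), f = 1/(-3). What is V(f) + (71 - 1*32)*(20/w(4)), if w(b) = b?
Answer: 195 + sqrt(15)/3 ≈ 196.29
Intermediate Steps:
f = -1/3 ≈ -0.33333
V(E) = sqrt(2 + E)
V(f) + (71 - 1*32)*(20/w(4)) = sqrt(2 - 1/3) + (71 - 1*32)*(20/4) = sqrt(5/3) + (71 - 32)*(20*(1/4)) = sqrt(15)/3 + 39*5 = sqrt(15)/3 + 195 = 195 + sqrt(15)/3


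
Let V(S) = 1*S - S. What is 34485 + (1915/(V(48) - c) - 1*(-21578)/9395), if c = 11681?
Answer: 3784721243768/109742995 ≈ 34487.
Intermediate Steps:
V(S) = 0 (V(S) = S - S = 0)
34485 + (1915/(V(48) - c) - 1*(-21578)/9395) = 34485 + (1915/(0 - 1*11681) - 1*(-21578)/9395) = 34485 + (1915/(0 - 11681) + 21578*(1/9395)) = 34485 + (1915/(-11681) + 21578/9395) = 34485 + (1915*(-1/11681) + 21578/9395) = 34485 + (-1915/11681 + 21578/9395) = 34485 + 234061193/109742995 = 3784721243768/109742995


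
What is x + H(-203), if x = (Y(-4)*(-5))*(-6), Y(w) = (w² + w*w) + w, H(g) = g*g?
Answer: 42049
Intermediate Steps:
H(g) = g²
Y(w) = w + 2*w² (Y(w) = (w² + w²) + w = 2*w² + w = w + 2*w²)
x = 840 (x = (-4*(1 + 2*(-4))*(-5))*(-6) = (-4*(1 - 8)*(-5))*(-6) = (-4*(-7)*(-5))*(-6) = (28*(-5))*(-6) = -140*(-6) = 840)
x + H(-203) = 840 + (-203)² = 840 + 41209 = 42049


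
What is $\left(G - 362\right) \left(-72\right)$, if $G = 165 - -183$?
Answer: $1008$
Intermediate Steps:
$G = 348$ ($G = 165 + 183 = 348$)
$\left(G - 362\right) \left(-72\right) = \left(348 - 362\right) \left(-72\right) = \left(-14\right) \left(-72\right) = 1008$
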